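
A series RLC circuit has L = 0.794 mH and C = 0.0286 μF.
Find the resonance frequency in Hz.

Step 1 — Resonance condition Im(Z)=0 gives ω₀ = 1/√(LC).
Step 2 — ω₀ = 1/√(0.000794·2.86e-08) = 2.098e+05 rad/s.
Step 3 — f₀ = ω₀/(2π) = 3.34e+04 Hz.

f₀ = 3.34e+04 Hz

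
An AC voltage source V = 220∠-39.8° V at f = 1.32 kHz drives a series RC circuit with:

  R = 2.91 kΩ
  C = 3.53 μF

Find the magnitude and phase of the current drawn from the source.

Step 1 — Angular frequency: ω = 2π·f = 2π·1320 = 8294 rad/s.
Step 2 — Component impedances:
  R: Z = R = 2910 Ω
  C: Z = 1/(jωC) = -j/(ω·C) = 0 - j34.16 Ω
Step 3 — Series combination: Z_total = R + C = 2910 - j34.16 Ω = 2910∠-0.7° Ω.
Step 4 — Source phasor: V = 220∠-39.8° V = 169 - j140.8 V.
Step 5 — Ohm's law: I = V / Z_total = (169 - j140.8) / (2910 - j34.16) = 0.05864 - j0.0477 A.
Step 6 — Convert to polar: |I| = 0.0756 A, ∠I = -39.1°.

I = 0.0756∠-39.1° A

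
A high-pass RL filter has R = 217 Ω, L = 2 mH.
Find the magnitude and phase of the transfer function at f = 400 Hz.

Step 1 — Angular frequency: ω = 2π·400 = 2513 rad/s.
Step 2 — Transfer function: H(jω) = jωL/(R + jωL).
Step 3 — Numerator jωL = j·5.027; denominator R + jωL = 217 + j5.027.
Step 4 — H = 0.0005363 + j0.02315.
Step 5 — Magnitude: |H| = 0.02316 (-32.7 dB); phase: φ = 88.7°.

|H| = 0.02316 (-32.7 dB), φ = 88.7°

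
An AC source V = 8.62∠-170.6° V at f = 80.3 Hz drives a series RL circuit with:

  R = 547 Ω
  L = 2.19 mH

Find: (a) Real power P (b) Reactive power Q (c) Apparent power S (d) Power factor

Step 1 — Angular frequency: ω = 2π·f = 2π·80.3 = 504.5 rad/s.
Step 2 — Component impedances:
  R: Z = R = 547 Ω
  L: Z = jωL = j·504.5·0.00219 = 0 + j1.105 Ω
Step 3 — Series combination: Z_total = R + L = 547 + j1.105 Ω = 547∠0.1° Ω.
Step 4 — Source phasor: V = 8.62∠-170.6° V = -8.504 - j1.408 V.
Step 5 — Current: I = V / Z = -0.01555 - j0.002542 A = 0.01576∠-170.7° A.
Step 6 — Complex power: S = V·I* = 0.1358 + j0.0002744 VA.
Step 7 — Real power: P = Re(S) = 0.1358 W.
Step 8 — Reactive power: Q = Im(S) = 0.0002744 VAR.
Step 9 — Apparent power: |S| = 0.1358 VA.
Step 10 — Power factor: PF = P/|S| = 1 (lagging).

(a) P = 0.1358 W  (b) Q = 0.0002744 VAR  (c) S = 0.1358 VA  (d) PF = 1 (lagging)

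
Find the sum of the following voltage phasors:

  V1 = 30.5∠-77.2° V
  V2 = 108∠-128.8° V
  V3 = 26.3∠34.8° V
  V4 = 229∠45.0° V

Step 1 — Convert each phasor to rectangular form:
  V1 = 30.5·(cos(-77.2°) + j·sin(-77.2°)) = 6.757 - j29.74 V
  V2 = 108·(cos(-128.8°) + j·sin(-128.8°)) = -67.67 - j84.17 V
  V3 = 26.3·(cos(34.8°) + j·sin(34.8°)) = 21.6 + j15.01 V
  V4 = 229·(cos(45.0°) + j·sin(45.0°)) = 161.9 + j161.9 V
Step 2 — Sum components: V_total = 122.6 + j63.03 V.
Step 3 — Convert to polar: |V_total| = 137.9 V, ∠V_total = 27.2°.

V_total = 137.9∠27.2° V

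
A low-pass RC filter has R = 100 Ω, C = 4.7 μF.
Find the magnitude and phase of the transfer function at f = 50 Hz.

Step 1 — Angular frequency: ω = 2π·50 = 314.2 rad/s.
Step 2 — Transfer function: H(jω) = 1/(1 + jωRC).
Step 3 — Denominator: 1 + jωRC = 1 + j·314.2·100·4.7e-06 = 1 + j0.1477.
Step 4 — H = 0.9787 - j0.1445.
Step 5 — Magnitude: |H| = 0.9893 (-0.1 dB); phase: φ = -8.4°.

|H| = 0.9893 (-0.1 dB), φ = -8.4°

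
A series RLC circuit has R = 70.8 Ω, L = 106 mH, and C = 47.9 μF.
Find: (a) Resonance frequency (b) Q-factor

Step 1 — Resonance condition Im(Z)=0 gives ω₀ = 1/√(LC).
Step 2 — ω₀ = 1/√(0.106·4.79e-05) = 443.8 rad/s.
Step 3 — f₀ = ω₀/(2π) = 70.63 Hz.
Step 4 — Series Q: Q = ω₀L/R = 443.8·0.106/70.8 = 0.6644.

(a) f₀ = 70.63 Hz  (b) Q = 0.6644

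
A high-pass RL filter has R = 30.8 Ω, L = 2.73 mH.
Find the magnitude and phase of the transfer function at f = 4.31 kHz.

Step 1 — Angular frequency: ω = 2π·4310 = 2.708e+04 rad/s.
Step 2 — Transfer function: H(jω) = jωL/(R + jωL).
Step 3 — Numerator jωL = j·73.93; denominator R + jωL = 30.8 + j73.93.
Step 4 — H = 0.8521 + j0.355.
Step 5 — Magnitude: |H| = 0.9231 (-0.7 dB); phase: φ = 22.6°.

|H| = 0.9231 (-0.7 dB), φ = 22.6°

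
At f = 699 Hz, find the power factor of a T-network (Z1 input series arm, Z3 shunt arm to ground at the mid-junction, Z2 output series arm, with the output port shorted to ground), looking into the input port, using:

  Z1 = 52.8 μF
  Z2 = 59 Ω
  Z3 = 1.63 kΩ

Step 1 — Angular frequency: ω = 2π·f = 2π·699 = 4392 rad/s.
Step 2 — Component impedances:
  Z1: Z = 1/(jωC) = -j/(ω·C) = 0 - j4.312 Ω
  Z2: Z = R = 59 Ω
  Z3: Z = R = 1630 Ω
Step 3 — With the output port shorted to ground, the output series arm Z2 runs from the junction to ground; the shunt arm Z3 also runs from the junction to ground. They appear in parallel: Z3 || Z2 = 56.94 Ω.
Step 4 — Series with input arm Z1: Z_in = Z1 + (Z3 || Z2) = 56.94 - j4.312 Ω = 57.1∠-4.3° Ω.
Step 5 — Power factor: PF = cos(φ) = Re(Z)/|Z| = 56.939/57.102 = 0.9971.
Step 6 — Type: Im(Z) = -4.312 ⇒ leading (phase φ = -4.3°).

PF = 0.9971 (leading, φ = -4.3°)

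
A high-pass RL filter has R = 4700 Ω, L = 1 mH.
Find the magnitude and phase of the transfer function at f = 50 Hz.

Step 1 — Angular frequency: ω = 2π·50 = 314.2 rad/s.
Step 2 — Transfer function: H(jω) = jωL/(R + jωL).
Step 3 — Numerator jωL = j·0.3142; denominator R + jωL = 4700 + j0.3142.
Step 4 — H = 4.468e-09 + j6.684e-05.
Step 5 — Magnitude: |H| = 6.684e-05 (-83.5 dB); phase: φ = 90.0°.

|H| = 6.684e-05 (-83.5 dB), φ = 90.0°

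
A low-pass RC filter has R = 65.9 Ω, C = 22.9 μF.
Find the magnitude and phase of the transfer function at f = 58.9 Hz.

Step 1 — Angular frequency: ω = 2π·58.9 = 370.1 rad/s.
Step 2 — Transfer function: H(jω) = 1/(1 + jωRC).
Step 3 — Denominator: 1 + jωRC = 1 + j·370.1·65.9·2.29e-05 = 1 + j0.5585.
Step 4 — H = 0.7622 - j0.4257.
Step 5 — Magnitude: |H| = 0.8731 (-1.2 dB); phase: φ = -29.2°.

|H| = 0.8731 (-1.2 dB), φ = -29.2°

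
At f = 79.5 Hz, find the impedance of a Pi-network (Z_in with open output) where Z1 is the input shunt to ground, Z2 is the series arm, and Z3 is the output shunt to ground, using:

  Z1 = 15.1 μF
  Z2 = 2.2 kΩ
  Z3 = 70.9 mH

Step 1 — Angular frequency: ω = 2π·f = 2π·79.5 = 499.5 rad/s.
Step 2 — Component impedances:
  Z1: Z = 1/(jωC) = -j/(ω·C) = 0 - j132.6 Ω
  Z2: Z = R = 2200 Ω
  Z3: Z = jωL = j·499.5·0.0709 = 0 + j35.42 Ω
Step 3 — With open output, the series arm Z2 and the output shunt Z3 appear in series to ground: Z2 + Z3 = 2200 + j35.42 Ω.
Step 4 — Parallel with input shunt Z1: Z_in = Z1 || (Z2 + Z3) = 7.974 - j132.2 Ω = 132.5∠-86.5° Ω.

Z = 7.974 - j132.2 Ω = 132.5∠-86.5° Ω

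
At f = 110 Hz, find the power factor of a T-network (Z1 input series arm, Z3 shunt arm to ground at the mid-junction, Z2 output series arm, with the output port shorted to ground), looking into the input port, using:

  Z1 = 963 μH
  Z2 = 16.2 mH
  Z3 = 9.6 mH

Step 1 — Angular frequency: ω = 2π·f = 2π·110 = 691.2 rad/s.
Step 2 — Component impedances:
  Z1: Z = jωL = j·691.2·0.000963 = 0 + j0.6656 Ω
  Z2: Z = jωL = j·691.2·0.0162 = 0 + j11.2 Ω
  Z3: Z = jωL = j·691.2·0.0096 = 0 + j6.635 Ω
Step 3 — With the output port shorted to ground, the output series arm Z2 runs from the junction to ground; the shunt arm Z3 also runs from the junction to ground. They appear in parallel: Z3 || Z2 = 0 + j4.166 Ω.
Step 4 — Series with input arm Z1: Z_in = Z1 + (Z3 || Z2) = 0 + j4.832 Ω = 4.832∠90.0° Ω.
Step 5 — Power factor: PF = cos(φ) = Re(Z)/|Z| = 0/4.832 = 0.
Step 6 — Type: Im(Z) = 4.832 ⇒ lagging (phase φ = 90.0°).

PF = 0 (lagging, φ = 90.0°)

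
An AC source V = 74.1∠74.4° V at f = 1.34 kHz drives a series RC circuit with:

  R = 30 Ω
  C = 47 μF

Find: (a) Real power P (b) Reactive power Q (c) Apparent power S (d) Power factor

Step 1 — Angular frequency: ω = 2π·f = 2π·1340 = 8419 rad/s.
Step 2 — Component impedances:
  R: Z = R = 30 Ω
  C: Z = 1/(jωC) = -j/(ω·C) = 0 - j2.527 Ω
Step 3 — Series combination: Z_total = R + C = 30 - j2.527 Ω = 30.11∠-4.8° Ω.
Step 4 — Source phasor: V = 74.1∠74.4° V = 19.93 + j71.37 V.
Step 5 — Current: I = V / Z = 0.4606 + j2.418 A = 2.461∠79.2° A.
Step 6 — Complex power: S = V·I* = 181.7 - j15.31 VA.
Step 7 — Real power: P = Re(S) = 181.7 W.
Step 8 — Reactive power: Q = Im(S) = -15.31 VAR.
Step 9 — Apparent power: |S| = 182.4 VA.
Step 10 — Power factor: PF = P/|S| = 0.9965 (leading).

(a) P = 181.7 W  (b) Q = -15.31 VAR  (c) S = 182.4 VA  (d) PF = 0.9965 (leading)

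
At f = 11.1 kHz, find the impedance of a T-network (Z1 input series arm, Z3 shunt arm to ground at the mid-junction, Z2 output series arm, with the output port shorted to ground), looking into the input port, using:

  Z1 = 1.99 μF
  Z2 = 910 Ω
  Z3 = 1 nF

Step 1 — Angular frequency: ω = 2π·f = 2π·1.11e+04 = 6.974e+04 rad/s.
Step 2 — Component impedances:
  Z1: Z = 1/(jωC) = -j/(ω·C) = 0 - j7.205 Ω
  Z2: Z = R = 910 Ω
  Z3: Z = 1/(jωC) = -j/(ω·C) = 0 - j1.434e+04 Ω
Step 3 — With the output port shorted to ground, the output series arm Z2 runs from the junction to ground; the shunt arm Z3 also runs from the junction to ground. They appear in parallel: Z3 || Z2 = 906.3 - j57.52 Ω.
Step 4 — Series with input arm Z1: Z_in = Z1 + (Z3 || Z2) = 906.3 - j64.73 Ω = 908.7∠-4.1° Ω.

Z = 906.3 - j64.73 Ω = 908.7∠-4.1° Ω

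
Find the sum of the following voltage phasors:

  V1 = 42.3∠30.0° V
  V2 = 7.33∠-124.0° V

Step 1 — Convert each phasor to rectangular form:
  V1 = 42.3·(cos(30.0°) + j·sin(30.0°)) = 36.63 + j21.15 V
  V2 = 7.33·(cos(-124.0°) + j·sin(-124.0°)) = -4.099 - j6.077 V
Step 2 — Sum components: V_total = 32.53 + j15.07 V.
Step 3 — Convert to polar: |V_total| = 35.86 V, ∠V_total = 24.9°.

V_total = 35.86∠24.9° V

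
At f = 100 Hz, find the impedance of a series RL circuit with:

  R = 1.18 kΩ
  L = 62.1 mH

Step 1 — Angular frequency: ω = 2π·f = 2π·100 = 628.3 rad/s.
Step 2 — Component impedances:
  R: Z = R = 1180 Ω
  L: Z = jωL = j·628.3·0.0621 = 0 + j39.02 Ω
Step 3 — Series combination: Z_total = R + L = 1180 + j39.02 Ω = 1181∠1.9° Ω.

Z = 1180 + j39.02 Ω = 1181∠1.9° Ω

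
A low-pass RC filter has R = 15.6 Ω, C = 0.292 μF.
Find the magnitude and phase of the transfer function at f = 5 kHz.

Step 1 — Angular frequency: ω = 2π·5000 = 3.142e+04 rad/s.
Step 2 — Transfer function: H(jω) = 1/(1 + jωRC).
Step 3 — Denominator: 1 + jωRC = 1 + j·3.142e+04·15.6·2.92e-07 = 1 + j0.1431.
Step 4 — H = 0.9799 - j0.1402.
Step 5 — Magnitude: |H| = 0.9899 (-0.1 dB); phase: φ = -8.1°.

|H| = 0.9899 (-0.1 dB), φ = -8.1°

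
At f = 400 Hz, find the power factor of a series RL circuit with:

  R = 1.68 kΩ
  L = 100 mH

Step 1 — Angular frequency: ω = 2π·f = 2π·400 = 2513 rad/s.
Step 2 — Component impedances:
  R: Z = R = 1680 Ω
  L: Z = jωL = j·2513·0.1 = 0 + j251.3 Ω
Step 3 — Series combination: Z_total = R + L = 1680 + j251.3 Ω = 1699∠8.5° Ω.
Step 4 — Power factor: PF = cos(φ) = Re(Z)/|Z| = 1680/1698.7 = 0.989.
Step 5 — Type: Im(Z) = 251.3 ⇒ lagging (phase φ = 8.5°).

PF = 0.989 (lagging, φ = 8.5°)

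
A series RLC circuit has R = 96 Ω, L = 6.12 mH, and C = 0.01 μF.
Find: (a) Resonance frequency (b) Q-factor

Step 1 — Resonance condition Im(Z)=0 gives ω₀ = 1/√(LC).
Step 2 — ω₀ = 1/√(0.00612·1e-08) = 1.278e+05 rad/s.
Step 3 — f₀ = ω₀/(2π) = 2.034e+04 Hz.
Step 4 — Series Q: Q = ω₀L/R = 1.278e+05·0.00612/96 = 8.149.

(a) f₀ = 2.034e+04 Hz  (b) Q = 8.149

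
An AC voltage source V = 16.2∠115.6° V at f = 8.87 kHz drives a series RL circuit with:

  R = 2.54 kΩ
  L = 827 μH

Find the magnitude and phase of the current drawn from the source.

Step 1 — Angular frequency: ω = 2π·f = 2π·8870 = 5.573e+04 rad/s.
Step 2 — Component impedances:
  R: Z = R = 2540 Ω
  L: Z = jωL = j·5.573e+04·0.000827 = 0 + j46.09 Ω
Step 3 — Series combination: Z_total = R + L = 2540 + j46.09 Ω = 2540∠1.0° Ω.
Step 4 — Source phasor: V = 16.2∠115.6° V = -7 + j14.61 V.
Step 5 — Ohm's law: I = V / Z_total = (-7 + j14.61) / (2540 + j46.09) = -0.002651 + j0.0058 A.
Step 6 — Convert to polar: |I| = 0.006377 A, ∠I = 114.6°.

I = 0.006377∠114.6° A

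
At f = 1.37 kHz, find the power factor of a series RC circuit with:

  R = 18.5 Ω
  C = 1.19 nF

Step 1 — Angular frequency: ω = 2π·f = 2π·1370 = 8608 rad/s.
Step 2 — Component impedances:
  R: Z = R = 18.5 Ω
  C: Z = 1/(jωC) = -j/(ω·C) = 0 - j9.762e+04 Ω
Step 3 — Series combination: Z_total = R + C = 18.5 - j9.762e+04 Ω = 9.762e+04∠-90.0° Ω.
Step 4 — Power factor: PF = cos(φ) = Re(Z)/|Z| = 18.5/9.762e+04 = 0.0001895.
Step 5 — Type: Im(Z) = -9.762e+04 ⇒ leading (phase φ = -90.0°).

PF = 0.0001895 (leading, φ = -90.0°)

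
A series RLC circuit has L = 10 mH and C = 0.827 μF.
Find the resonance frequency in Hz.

Step 1 — Resonance condition Im(Z)=0 gives ω₀ = 1/√(LC).
Step 2 — ω₀ = 1/√(0.01·8.27e-07) = 1.1e+04 rad/s.
Step 3 — f₀ = ω₀/(2π) = 1750 Hz.

f₀ = 1750 Hz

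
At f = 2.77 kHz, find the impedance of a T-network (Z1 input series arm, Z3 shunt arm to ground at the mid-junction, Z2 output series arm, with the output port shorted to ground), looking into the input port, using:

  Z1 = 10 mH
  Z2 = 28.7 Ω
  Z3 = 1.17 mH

Step 1 — Angular frequency: ω = 2π·f = 2π·2770 = 1.74e+04 rad/s.
Step 2 — Component impedances:
  Z1: Z = jωL = j·1.74e+04·0.01 = 0 + j174 Ω
  Z2: Z = R = 28.7 Ω
  Z3: Z = jωL = j·1.74e+04·0.00117 = 0 + j20.36 Ω
Step 3 — With the output port shorted to ground, the output series arm Z2 runs from the junction to ground; the shunt arm Z3 also runs from the junction to ground. They appear in parallel: Z3 || Z2 = 9.61 + j13.54 Ω.
Step 4 — Series with input arm Z1: Z_in = Z1 + (Z3 || Z2) = 9.61 + j187.6 Ω = 187.8∠87.1° Ω.

Z = 9.61 + j187.6 Ω = 187.8∠87.1° Ω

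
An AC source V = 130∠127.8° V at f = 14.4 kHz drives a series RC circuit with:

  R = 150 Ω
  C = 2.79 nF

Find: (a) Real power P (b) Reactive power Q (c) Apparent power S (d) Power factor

Step 1 — Angular frequency: ω = 2π·f = 2π·1.44e+04 = 9.048e+04 rad/s.
Step 2 — Component impedances:
  R: Z = R = 150 Ω
  C: Z = 1/(jωC) = -j/(ω·C) = 0 - j3961 Ω
Step 3 — Series combination: Z_total = R + C = 150 - j3961 Ω = 3964∠-87.8° Ω.
Step 4 — Source phasor: V = 130∠127.8° V = -79.68 + j102.7 V.
Step 5 — Current: I = V / Z = -0.02665 - j0.0191 A = 0.03279∠-144.4° A.
Step 6 — Complex power: S = V·I* = 0.1613 - j4.26 VA.
Step 7 — Real power: P = Re(S) = 0.1613 W.
Step 8 — Reactive power: Q = Im(S) = -4.26 VAR.
Step 9 — Apparent power: |S| = 4.263 VA.
Step 10 — Power factor: PF = P/|S| = 0.03784 (leading).

(a) P = 0.1613 W  (b) Q = -4.26 VAR  (c) S = 4.263 VA  (d) PF = 0.03784 (leading)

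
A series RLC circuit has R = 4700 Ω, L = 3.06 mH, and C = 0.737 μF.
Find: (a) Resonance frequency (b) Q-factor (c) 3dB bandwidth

Step 1 — Resonance: ω₀ = 1/√(LC) = 1/√(0.00306·7.37e-07) = 2.106e+04 rad/s.
Step 2 — f₀ = ω₀/(2π) = 3351 Hz.
Step 3 — Series Q: Q = ω₀L/R = 2.106e+04·0.00306/4700 = 0.01371.
Step 4 — Bandwidth: Δω = ω₀/Q = 1.536e+06 rad/s; BW = Δω/(2π) = 2.445e+05 Hz.

(a) f₀ = 3351 Hz  (b) Q = 0.01371  (c) BW = 2.445e+05 Hz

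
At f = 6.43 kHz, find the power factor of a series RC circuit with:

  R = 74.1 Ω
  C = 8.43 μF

Step 1 — Angular frequency: ω = 2π·f = 2π·6430 = 4.04e+04 rad/s.
Step 2 — Component impedances:
  R: Z = R = 74.1 Ω
  C: Z = 1/(jωC) = -j/(ω·C) = 0 - j2.936 Ω
Step 3 — Series combination: Z_total = R + C = 74.1 - j2.936 Ω = 74.16∠-2.3° Ω.
Step 4 — Power factor: PF = cos(φ) = Re(Z)/|Z| = 74.1/74.16 = 0.9992.
Step 5 — Type: Im(Z) = -2.936 ⇒ leading (phase φ = -2.3°).

PF = 0.9992 (leading, φ = -2.3°)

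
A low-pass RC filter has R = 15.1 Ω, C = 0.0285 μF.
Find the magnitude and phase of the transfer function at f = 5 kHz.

Step 1 — Angular frequency: ω = 2π·5000 = 3.142e+04 rad/s.
Step 2 — Transfer function: H(jω) = 1/(1 + jωRC).
Step 3 — Denominator: 1 + jωRC = 1 + j·3.142e+04·15.1·2.85e-08 = 1 + j0.01352.
Step 4 — H = 0.9998 - j0.01352.
Step 5 — Magnitude: |H| = 0.9999 (-0.0 dB); phase: φ = -0.8°.

|H| = 0.9999 (-0.0 dB), φ = -0.8°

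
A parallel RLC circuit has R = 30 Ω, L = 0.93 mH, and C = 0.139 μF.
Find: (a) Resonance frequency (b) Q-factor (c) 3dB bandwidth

Step 1 — Resonance: ω₀ = 1/√(LC) = 1/√(0.00093·1.39e-07) = 8.795e+04 rad/s.
Step 2 — f₀ = ω₀/(2π) = 1.4e+04 Hz.
Step 3 — Parallel Q: Q = R/(ω₀L) = 30/(8.795e+04·0.00093) = 0.3668.
Step 4 — Bandwidth: Δω = ω₀/Q = 2.398e+05 rad/s; BW = Δω/(2π) = 3.817e+04 Hz.

(a) f₀ = 1.4e+04 Hz  (b) Q = 0.3668  (c) BW = 3.817e+04 Hz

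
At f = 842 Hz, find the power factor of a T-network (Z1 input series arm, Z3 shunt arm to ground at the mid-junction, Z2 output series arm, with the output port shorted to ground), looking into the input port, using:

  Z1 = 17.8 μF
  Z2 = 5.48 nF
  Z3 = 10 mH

Step 1 — Angular frequency: ω = 2π·f = 2π·842 = 5290 rad/s.
Step 2 — Component impedances:
  Z1: Z = 1/(jωC) = -j/(ω·C) = 0 - j10.62 Ω
  Z2: Z = 1/(jωC) = -j/(ω·C) = 0 - j3.449e+04 Ω
  Z3: Z = jωL = j·5290·0.01 = 0 + j52.9 Ω
Step 3 — With the output port shorted to ground, the output series arm Z2 runs from the junction to ground; the shunt arm Z3 also runs from the junction to ground. They appear in parallel: Z3 || Z2 = 0 + j52.99 Ω.
Step 4 — Series with input arm Z1: Z_in = Z1 + (Z3 || Z2) = 0 + j42.37 Ω = 42.37∠90.0° Ω.
Step 5 — Power factor: PF = cos(φ) = Re(Z)/|Z| = 0/42.37 = 0.
Step 6 — Type: Im(Z) = 42.37 ⇒ lagging (phase φ = 90.0°).

PF = 0 (lagging, φ = 90.0°)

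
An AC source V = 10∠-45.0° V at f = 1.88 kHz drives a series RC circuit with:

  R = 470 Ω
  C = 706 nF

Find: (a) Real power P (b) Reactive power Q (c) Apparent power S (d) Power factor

Step 1 — Angular frequency: ω = 2π·f = 2π·1880 = 1.181e+04 rad/s.
Step 2 — Component impedances:
  R: Z = R = 470 Ω
  C: Z = 1/(jωC) = -j/(ω·C) = 0 - j119.9 Ω
Step 3 — Series combination: Z_total = R + C = 470 - j119.9 Ω = 485.1∠-14.3° Ω.
Step 4 — Source phasor: V = 10∠-45.0° V = 7.071 - j7.071 V.
Step 5 — Current: I = V / Z = 0.01773 - j0.01052 A = 0.02062∠-30.7° A.
Step 6 — Complex power: S = V·I* = 0.1998 - j0.05097 VA.
Step 7 — Real power: P = Re(S) = 0.1998 W.
Step 8 — Reactive power: Q = Im(S) = -0.05097 VAR.
Step 9 — Apparent power: |S| = 0.2062 VA.
Step 10 — Power factor: PF = P/|S| = 0.969 (leading).

(a) P = 0.1998 W  (b) Q = -0.05097 VAR  (c) S = 0.2062 VA  (d) PF = 0.969 (leading)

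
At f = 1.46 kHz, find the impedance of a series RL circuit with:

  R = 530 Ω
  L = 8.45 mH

Step 1 — Angular frequency: ω = 2π·f = 2π·1460 = 9173 rad/s.
Step 2 — Component impedances:
  R: Z = R = 530 Ω
  L: Z = jωL = j·9173·0.00845 = 0 + j77.52 Ω
Step 3 — Series combination: Z_total = R + L = 530 + j77.52 Ω = 535.6∠8.3° Ω.

Z = 530 + j77.52 Ω = 535.6∠8.3° Ω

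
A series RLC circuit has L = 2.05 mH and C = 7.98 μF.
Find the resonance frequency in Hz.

Step 1 — Resonance condition Im(Z)=0 gives ω₀ = 1/√(LC).
Step 2 — ω₀ = 1/√(0.00205·7.98e-06) = 7818 rad/s.
Step 3 — f₀ = ω₀/(2π) = 1244 Hz.

f₀ = 1244 Hz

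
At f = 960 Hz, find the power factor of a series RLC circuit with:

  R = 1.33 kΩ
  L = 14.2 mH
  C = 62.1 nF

Step 1 — Angular frequency: ω = 2π·f = 2π·960 = 6032 rad/s.
Step 2 — Component impedances:
  R: Z = R = 1330 Ω
  L: Z = jωL = j·6032·0.0142 = 0 + j85.65 Ω
  C: Z = 1/(jωC) = -j/(ω·C) = 0 - j2670 Ω
Step 3 — Series combination: Z_total = R + L + C = 1330 - j2584 Ω = 2906∠-62.8° Ω.
Step 4 — Power factor: PF = cos(φ) = Re(Z)/|Z| = 1330/2906.2 = 0.4576.
Step 5 — Type: Im(Z) = -2584 ⇒ leading (phase φ = -62.8°).

PF = 0.4576 (leading, φ = -62.8°)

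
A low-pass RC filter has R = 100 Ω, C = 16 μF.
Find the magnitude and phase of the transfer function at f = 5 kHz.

Step 1 — Angular frequency: ω = 2π·5000 = 3.142e+04 rad/s.
Step 2 — Transfer function: H(jω) = 1/(1 + jωRC).
Step 3 — Denominator: 1 + jωRC = 1 + j·3.142e+04·100·1.6e-05 = 1 + j50.27.
Step 4 — H = 0.0003956 - j0.01989.
Step 5 — Magnitude: |H| = 0.01989 (-34.0 dB); phase: φ = -88.9°.

|H| = 0.01989 (-34.0 dB), φ = -88.9°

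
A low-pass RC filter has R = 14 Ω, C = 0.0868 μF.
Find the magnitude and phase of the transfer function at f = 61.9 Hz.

Step 1 — Angular frequency: ω = 2π·61.9 = 388.9 rad/s.
Step 2 — Transfer function: H(jω) = 1/(1 + jωRC).
Step 3 — Denominator: 1 + jωRC = 1 + j·388.9·14·8.68e-08 = 1 + j0.0004726.
Step 4 — H = 1 - j0.0004726.
Step 5 — Magnitude: |H| = 1 (-0.0 dB); phase: φ = -0.0°.

|H| = 1 (-0.0 dB), φ = -0.0°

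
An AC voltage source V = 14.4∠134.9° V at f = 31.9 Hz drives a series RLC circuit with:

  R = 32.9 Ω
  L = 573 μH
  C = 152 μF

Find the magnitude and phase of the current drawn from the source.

Step 1 — Angular frequency: ω = 2π·f = 2π·31.9 = 200.4 rad/s.
Step 2 — Component impedances:
  R: Z = R = 32.9 Ω
  L: Z = jωL = j·200.4·0.000573 = 0 + j0.1148 Ω
  C: Z = 1/(jωC) = -j/(ω·C) = 0 - j32.82 Ω
Step 3 — Series combination: Z_total = R + L + C = 32.9 - j32.71 Ω = 46.39∠-44.8° Ω.
Step 4 — Source phasor: V = 14.4∠134.9° V = -10.16 + j10.2 V.
Step 5 — Ohm's law: I = V / Z_total = (-10.16 + j10.2) / (32.9 - j32.71) = -0.3104 + j0.001447 A.
Step 6 — Convert to polar: |I| = 0.3104 A, ∠I = 179.7°.

I = 0.3104∠179.7° A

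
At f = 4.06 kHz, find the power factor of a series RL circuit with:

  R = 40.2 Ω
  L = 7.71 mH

Step 1 — Angular frequency: ω = 2π·f = 2π·4060 = 2.551e+04 rad/s.
Step 2 — Component impedances:
  R: Z = R = 40.2 Ω
  L: Z = jωL = j·2.551e+04·0.00771 = 0 + j196.7 Ω
Step 3 — Series combination: Z_total = R + L = 40.2 + j196.7 Ω = 200.7∠78.4° Ω.
Step 4 — Power factor: PF = cos(φ) = Re(Z)/|Z| = 40.2/200.7 = 0.2003.
Step 5 — Type: Im(Z) = 196.7 ⇒ lagging (phase φ = 78.4°).

PF = 0.2003 (lagging, φ = 78.4°)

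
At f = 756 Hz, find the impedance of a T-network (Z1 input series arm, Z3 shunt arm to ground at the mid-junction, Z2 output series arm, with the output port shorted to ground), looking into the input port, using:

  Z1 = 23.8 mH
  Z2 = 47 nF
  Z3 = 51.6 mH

Step 1 — Angular frequency: ω = 2π·f = 2π·756 = 4750 rad/s.
Step 2 — Component impedances:
  Z1: Z = jωL = j·4750·0.0238 = 0 + j113.1 Ω
  Z2: Z = 1/(jωC) = -j/(ω·C) = 0 - j4479 Ω
  Z3: Z = jωL = j·4750·0.0516 = 0 + j245.1 Ω
Step 3 — With the output port shorted to ground, the output series arm Z2 runs from the junction to ground; the shunt arm Z3 also runs from the junction to ground. They appear in parallel: Z3 || Z2 = 0 + j259.3 Ω.
Step 4 — Series with input arm Z1: Z_in = Z1 + (Z3 || Z2) = 0 + j372.3 Ω = 372.3∠90.0° Ω.

Z = 0 + j372.3 Ω = 372.3∠90.0° Ω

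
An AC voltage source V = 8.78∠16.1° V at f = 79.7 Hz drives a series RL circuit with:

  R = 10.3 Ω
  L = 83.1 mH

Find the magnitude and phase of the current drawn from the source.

Step 1 — Angular frequency: ω = 2π·f = 2π·79.7 = 500.8 rad/s.
Step 2 — Component impedances:
  R: Z = R = 10.3 Ω
  L: Z = jωL = j·500.8·0.0831 = 0 + j41.61 Ω
Step 3 — Series combination: Z_total = R + L = 10.3 + j41.61 Ω = 42.87∠76.1° Ω.
Step 4 — Source phasor: V = 8.78∠16.1° V = 8.436 + j2.435 V.
Step 5 — Ohm's law: I = V / Z_total = (8.436 + j2.435) / (10.3 + j41.61) = 0.1024 - j0.1774 A.
Step 6 — Convert to polar: |I| = 0.2048 A, ∠I = -60.0°.

I = 0.2048∠-60.0° A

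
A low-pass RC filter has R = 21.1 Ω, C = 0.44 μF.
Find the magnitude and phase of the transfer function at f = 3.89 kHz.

Step 1 — Angular frequency: ω = 2π·3890 = 2.444e+04 rad/s.
Step 2 — Transfer function: H(jω) = 1/(1 + jωRC).
Step 3 — Denominator: 1 + jωRC = 1 + j·2.444e+04·21.1·4.4e-07 = 1 + j0.2269.
Step 4 — H = 0.951 - j0.2158.
Step 5 — Magnitude: |H| = 0.9752 (-0.2 dB); phase: φ = -12.8°.

|H| = 0.9752 (-0.2 dB), φ = -12.8°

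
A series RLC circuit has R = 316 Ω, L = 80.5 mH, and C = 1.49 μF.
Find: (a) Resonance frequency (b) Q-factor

Step 1 — Resonance condition Im(Z)=0 gives ω₀ = 1/√(LC).
Step 2 — ω₀ = 1/√(0.0805·1.49e-06) = 2887 rad/s.
Step 3 — f₀ = ω₀/(2π) = 459.5 Hz.
Step 4 — Series Q: Q = ω₀L/R = 2887·0.0805/316 = 0.7356.

(a) f₀ = 459.5 Hz  (b) Q = 0.7356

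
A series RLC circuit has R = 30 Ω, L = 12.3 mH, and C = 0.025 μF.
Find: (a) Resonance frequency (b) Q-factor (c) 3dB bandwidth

Step 1 — Resonance condition Im(Z)=0 gives ω₀ = 1/√(LC).
Step 2 — ω₀ = 1/√(0.0123·2.5e-08) = 5.703e+04 rad/s.
Step 3 — f₀ = ω₀/(2π) = 9076 Hz.
Step 4 — Series Q: Q = ω₀L/R = 5.703e+04·0.0123/30 = 23.38.
Step 5 — 3dB bandwidth: Δω = ω₀/Q = 2439 rad/s; BW = Δω/(2π) = 388.2 Hz.

(a) f₀ = 9076 Hz  (b) Q = 23.38  (c) BW = 388.2 Hz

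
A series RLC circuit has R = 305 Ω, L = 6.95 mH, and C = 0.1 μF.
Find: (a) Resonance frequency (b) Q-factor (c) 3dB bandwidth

Step 1 — Resonance: ω₀ = 1/√(LC) = 1/√(0.00695·1e-07) = 3.793e+04 rad/s.
Step 2 — f₀ = ω₀/(2π) = 6037 Hz.
Step 3 — Series Q: Q = ω₀L/R = 3.793e+04·0.00695/305 = 0.8644.
Step 4 — Bandwidth: Δω = ω₀/Q = 4.388e+04 rad/s; BW = Δω/(2π) = 6984 Hz.

(a) f₀ = 6037 Hz  (b) Q = 0.8644  (c) BW = 6984 Hz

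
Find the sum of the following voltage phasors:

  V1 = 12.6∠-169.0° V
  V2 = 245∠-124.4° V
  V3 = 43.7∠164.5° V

Step 1 — Convert each phasor to rectangular form:
  V1 = 12.6·(cos(-169.0°) + j·sin(-169.0°)) = -12.37 - j2.404 V
  V2 = 245·(cos(-124.4°) + j·sin(-124.4°)) = -138.4 - j202.2 V
  V3 = 43.7·(cos(164.5°) + j·sin(164.5°)) = -42.11 + j11.68 V
Step 2 — Sum components: V_total = -192.9 - j192.9 V.
Step 3 — Convert to polar: |V_total| = 272.8 V, ∠V_total = -135.0°.

V_total = 272.8∠-135.0° V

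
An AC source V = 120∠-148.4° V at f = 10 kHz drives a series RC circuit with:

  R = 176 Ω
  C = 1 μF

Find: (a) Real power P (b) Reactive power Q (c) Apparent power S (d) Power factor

Step 1 — Angular frequency: ω = 2π·f = 2π·1e+04 = 6.283e+04 rad/s.
Step 2 — Component impedances:
  R: Z = R = 176 Ω
  C: Z = 1/(jωC) = -j/(ω·C) = 0 - j15.92 Ω
Step 3 — Series combination: Z_total = R + C = 176 - j15.92 Ω = 176.7∠-5.2° Ω.
Step 4 — Source phasor: V = 120∠-148.4° V = -102.2 - j62.88 V.
Step 5 — Current: I = V / Z = -0.544 - j0.4065 A = 0.679∠-143.2° A.
Step 6 — Complex power: S = V·I* = 81.15 - j7.339 VA.
Step 7 — Real power: P = Re(S) = 81.15 W.
Step 8 — Reactive power: Q = Im(S) = -7.339 VAR.
Step 9 — Apparent power: |S| = 81.49 VA.
Step 10 — Power factor: PF = P/|S| = 0.9959 (leading).

(a) P = 81.15 W  (b) Q = -7.339 VAR  (c) S = 81.49 VA  (d) PF = 0.9959 (leading)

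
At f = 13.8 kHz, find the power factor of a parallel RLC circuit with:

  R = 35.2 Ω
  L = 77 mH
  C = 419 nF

Step 1 — Angular frequency: ω = 2π·f = 2π·1.38e+04 = 8.671e+04 rad/s.
Step 2 — Component impedances:
  R: Z = R = 35.2 Ω
  L: Z = jωL = j·8.671e+04·0.077 = 0 + j6677 Ω
  C: Z = 1/(jωC) = -j/(ω·C) = 0 - j27.52 Ω
Step 3 — Parallel combination: 1/Z_total = 1/R + 1/L + 1/C; Z_total = 13.43 - j17.1 Ω = 21.74∠-51.9° Ω.
Step 4 — Power factor: PF = cos(φ) = Re(Z)/|Z| = 13.425/21.738 = 0.6176.
Step 5 — Type: Im(Z) = -17.1 ⇒ leading (phase φ = -51.9°).

PF = 0.6176 (leading, φ = -51.9°)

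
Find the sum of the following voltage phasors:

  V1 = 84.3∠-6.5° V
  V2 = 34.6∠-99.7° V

Step 1 — Convert each phasor to rectangular form:
  V1 = 84.3·(cos(-6.5°) + j·sin(-6.5°)) = 83.76 - j9.543 V
  V2 = 34.6·(cos(-99.7°) + j·sin(-99.7°)) = -5.83 - j34.11 V
Step 2 — Sum components: V_total = 77.93 - j43.65 V.
Step 3 — Convert to polar: |V_total| = 89.32 V, ∠V_total = -29.3°.

V_total = 89.32∠-29.3° V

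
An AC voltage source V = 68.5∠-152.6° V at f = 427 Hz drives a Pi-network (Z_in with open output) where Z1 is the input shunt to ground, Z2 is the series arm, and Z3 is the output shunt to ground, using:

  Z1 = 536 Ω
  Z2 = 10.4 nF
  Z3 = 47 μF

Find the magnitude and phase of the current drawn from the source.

Step 1 — Angular frequency: ω = 2π·f = 2π·427 = 2683 rad/s.
Step 2 — Component impedances:
  Z1: Z = R = 536 Ω
  Z2: Z = 1/(jωC) = -j/(ω·C) = 0 - j3.584e+04 Ω
  Z3: Z = 1/(jωC) = -j/(ω·C) = 0 - j7.93 Ω
Step 3 — With open output, the series arm Z2 and the output shunt Z3 appear in series to ground: Z2 + Z3 = 0 - j3.585e+04 Ω.
Step 4 — Parallel with input shunt Z1: Z_in = Z1 || (Z2 + Z3) = 535.9 - j8.013 Ω = 535.9∠-0.9° Ω.
Step 5 — Source phasor: V = 68.5∠-152.6° V = -60.82 - j31.52 V.
Step 6 — Ohm's law: I = V / Z_total = (-60.82 - j31.52) / (535.9 - j8.013) = -0.1126 - j0.06051 A.
Step 7 — Convert to polar: |I| = 0.1278 A, ∠I = -151.7°.

I = 0.1278∠-151.7° A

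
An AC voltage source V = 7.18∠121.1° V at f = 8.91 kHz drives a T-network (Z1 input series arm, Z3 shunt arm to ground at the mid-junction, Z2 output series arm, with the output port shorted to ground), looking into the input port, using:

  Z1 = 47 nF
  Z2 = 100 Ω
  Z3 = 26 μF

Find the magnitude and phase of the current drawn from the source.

Step 1 — Angular frequency: ω = 2π·f = 2π·8910 = 5.598e+04 rad/s.
Step 2 — Component impedances:
  Z1: Z = 1/(jωC) = -j/(ω·C) = 0 - j380.1 Ω
  Z2: Z = R = 100 Ω
  Z3: Z = 1/(jωC) = -j/(ω·C) = 0 - j0.687 Ω
Step 3 — With the output port shorted to ground, the output series arm Z2 runs from the junction to ground; the shunt arm Z3 also runs from the junction to ground. They appear in parallel: Z3 || Z2 = 0.00472 - j0.687 Ω.
Step 4 — Series with input arm Z1: Z_in = Z1 + (Z3 || Z2) = 0.00472 - j380.7 Ω = 380.7∠-90.0° Ω.
Step 5 — Source phasor: V = 7.18∠121.1° V = -3.709 + j6.148 V.
Step 6 — Ohm's law: I = V / Z_total = (-3.709 + j6.148) / (0.00472 - j380.7) = -0.01615 - j0.009741 A.
Step 7 — Convert to polar: |I| = 0.01886 A, ∠I = -148.9°.

I = 0.01886∠-148.9° A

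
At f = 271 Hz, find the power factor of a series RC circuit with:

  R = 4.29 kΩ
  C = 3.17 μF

Step 1 — Angular frequency: ω = 2π·f = 2π·271 = 1703 rad/s.
Step 2 — Component impedances:
  R: Z = R = 4290 Ω
  C: Z = 1/(jωC) = -j/(ω·C) = 0 - j185.3 Ω
Step 3 — Series combination: Z_total = R + C = 4290 - j185.3 Ω = 4294∠-2.5° Ω.
Step 4 — Power factor: PF = cos(φ) = Re(Z)/|Z| = 4290/4294 = 0.9991.
Step 5 — Type: Im(Z) = -185.3 ⇒ leading (phase φ = -2.5°).

PF = 0.9991 (leading, φ = -2.5°)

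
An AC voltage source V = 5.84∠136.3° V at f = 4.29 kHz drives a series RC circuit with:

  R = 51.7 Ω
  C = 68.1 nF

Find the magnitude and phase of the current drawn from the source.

Step 1 — Angular frequency: ω = 2π·f = 2π·4290 = 2.695e+04 rad/s.
Step 2 — Component impedances:
  R: Z = R = 51.7 Ω
  C: Z = 1/(jωC) = -j/(ω·C) = 0 - j544.8 Ω
Step 3 — Series combination: Z_total = R + C = 51.7 - j544.8 Ω = 547.2∠-84.6° Ω.
Step 4 — Source phasor: V = 5.84∠136.3° V = -4.222 + j4.035 V.
Step 5 — Ohm's law: I = V / Z_total = (-4.222 + j4.035) / (51.7 - j544.8) = -0.008069 - j0.006984 A.
Step 6 — Convert to polar: |I| = 0.01067 A, ∠I = -139.1°.

I = 0.01067∠-139.1° A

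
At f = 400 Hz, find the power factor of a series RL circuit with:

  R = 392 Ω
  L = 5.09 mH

Step 1 — Angular frequency: ω = 2π·f = 2π·400 = 2513 rad/s.
Step 2 — Component impedances:
  R: Z = R = 392 Ω
  L: Z = jωL = j·2513·0.00509 = 0 + j12.79 Ω
Step 3 — Series combination: Z_total = R + L = 392 + j12.79 Ω = 392.2∠1.9° Ω.
Step 4 — Power factor: PF = cos(φ) = Re(Z)/|Z| = 392/392.2 = 0.9995.
Step 5 — Type: Im(Z) = 12.79 ⇒ lagging (phase φ = 1.9°).

PF = 0.9995 (lagging, φ = 1.9°)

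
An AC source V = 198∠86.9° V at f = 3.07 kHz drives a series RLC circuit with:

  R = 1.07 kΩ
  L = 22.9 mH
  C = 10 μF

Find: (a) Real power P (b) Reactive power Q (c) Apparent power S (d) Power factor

Step 1 — Angular frequency: ω = 2π·f = 2π·3070 = 1.929e+04 rad/s.
Step 2 — Component impedances:
  R: Z = R = 1070 Ω
  L: Z = jωL = j·1.929e+04·0.0229 = 0 + j441.7 Ω
  C: Z = 1/(jωC) = -j/(ω·C) = 0 - j5.184 Ω
Step 3 — Series combination: Z_total = R + L + C = 1070 + j436.5 Ω = 1156∠22.2° Ω.
Step 4 — Source phasor: V = 198∠86.9° V = 10.71 + j197.7 V.
Step 5 — Current: I = V / Z = 0.07321 + j0.1549 A = 0.1713∠64.7° A.
Step 6 — Complex power: S = V·I* = 31.41 + j12.82 VA.
Step 7 — Real power: P = Re(S) = 31.41 W.
Step 8 — Reactive power: Q = Im(S) = 12.82 VAR.
Step 9 — Apparent power: |S| = 33.92 VA.
Step 10 — Power factor: PF = P/|S| = 0.9259 (lagging).

(a) P = 31.41 W  (b) Q = 12.82 VAR  (c) S = 33.92 VA  (d) PF = 0.9259 (lagging)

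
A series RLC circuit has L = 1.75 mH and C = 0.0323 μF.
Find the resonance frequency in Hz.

Step 1 — Resonance condition Im(Z)=0 gives ω₀ = 1/√(LC).
Step 2 — ω₀ = 1/√(0.00175·3.23e-08) = 1.33e+05 rad/s.
Step 3 — f₀ = ω₀/(2π) = 2.117e+04 Hz.

f₀ = 2.117e+04 Hz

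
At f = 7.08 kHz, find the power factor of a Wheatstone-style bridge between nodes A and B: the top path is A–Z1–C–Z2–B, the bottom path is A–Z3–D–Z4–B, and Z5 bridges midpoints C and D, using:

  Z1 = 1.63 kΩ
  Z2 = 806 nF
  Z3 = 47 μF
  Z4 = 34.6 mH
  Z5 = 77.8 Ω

Step 1 — Angular frequency: ω = 2π·f = 2π·7080 = 4.448e+04 rad/s.
Step 2 — Component impedances:
  Z1: Z = R = 1630 Ω
  Z2: Z = 1/(jωC) = -j/(ω·C) = 0 - j27.89 Ω
  Z3: Z = 1/(jωC) = -j/(ω·C) = 0 - j0.4783 Ω
  Z4: Z = jωL = j·4.448e+04·0.0346 = 0 + j1539 Ω
  Z5: Z = R = 77.8 Ω
Step 3 — Bridge requires nodal analysis (the Z5 bridge couples midpoints C and D, so the two paths cannot be reduced to a simple series/parallel combination). Setting node B to ground and injecting 1 A at node A, the 3-node admittance system at A, C, D solves to V_A = Z_AB = 76.83 - j25.06 Ω = 80.82∠-18.1° Ω.
Step 4 — Power factor: PF = cos(φ) = Re(Z)/|Z| = 76.834/80.819 = 0.9507.
Step 5 — Type: Im(Z) = -25.06 ⇒ leading (phase φ = -18.1°).

PF = 0.9507 (leading, φ = -18.1°)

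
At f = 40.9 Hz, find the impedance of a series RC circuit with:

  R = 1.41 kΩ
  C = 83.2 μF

Step 1 — Angular frequency: ω = 2π·f = 2π·40.9 = 257 rad/s.
Step 2 — Component impedances:
  R: Z = R = 1410 Ω
  C: Z = 1/(jωC) = -j/(ω·C) = 0 - j46.77 Ω
Step 3 — Series combination: Z_total = R + C = 1410 - j46.77 Ω = 1411∠-1.9° Ω.

Z = 1410 - j46.77 Ω = 1411∠-1.9° Ω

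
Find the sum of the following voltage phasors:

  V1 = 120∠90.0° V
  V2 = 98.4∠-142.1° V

Step 1 — Convert each phasor to rectangular form:
  V1 = 120·(cos(90.0°) + j·sin(90.0°)) = 0 + j120 V
  V2 = 98.4·(cos(-142.1°) + j·sin(-142.1°)) = -77.65 - j60.45 V
Step 2 — Sum components: V_total = -77.65 + j59.55 V.
Step 3 — Convert to polar: |V_total| = 97.85 V, ∠V_total = 142.5°.

V_total = 97.85∠142.5° V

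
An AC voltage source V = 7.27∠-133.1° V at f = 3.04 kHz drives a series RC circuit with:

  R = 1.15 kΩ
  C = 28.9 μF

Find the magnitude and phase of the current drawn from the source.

Step 1 — Angular frequency: ω = 2π·f = 2π·3040 = 1.91e+04 rad/s.
Step 2 — Component impedances:
  R: Z = R = 1150 Ω
  C: Z = 1/(jωC) = -j/(ω·C) = 0 - j1.812 Ω
Step 3 — Series combination: Z_total = R + C = 1150 - j1.812 Ω = 1150∠-0.1° Ω.
Step 4 — Source phasor: V = 7.27∠-133.1° V = -4.967 - j5.308 V.
Step 5 — Ohm's law: I = V / Z_total = (-4.967 - j5.308) / (1150 - j1.812) = -0.004312 - j0.004623 A.
Step 6 — Convert to polar: |I| = 0.006322 A, ∠I = -133.0°.

I = 0.006322∠-133.0° A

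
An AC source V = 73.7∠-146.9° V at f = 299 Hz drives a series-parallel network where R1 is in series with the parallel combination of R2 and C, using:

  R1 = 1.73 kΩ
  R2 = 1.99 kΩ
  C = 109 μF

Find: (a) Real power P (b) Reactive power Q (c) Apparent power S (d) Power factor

Step 1 — Angular frequency: ω = 2π·f = 2π·299 = 1879 rad/s.
Step 2 — Component impedances:
  R1: Z = R = 1730 Ω
  R2: Z = R = 1990 Ω
  C: Z = 1/(jωC) = -j/(ω·C) = 0 - j4.883 Ω
Step 3 — Parallel branch: R2 || C = 1/(1/R2 + 1/C) = 0.01198 - j4.883 Ω.
Step 4 — Series with R1: Z_total = R1 + (R2 || C) = 1730 - j4.883 Ω = 1730∠-0.2° Ω.
Step 5 — Source phasor: V = 73.7∠-146.9° V = -61.74 - j40.25 V.
Step 6 — Current: I = V / Z = -0.03562 - j0.02336 A = 0.0426∠-146.7° A.
Step 7 — Complex power: S = V·I* = 3.14 - j0.008862 VA.
Step 8 — Real power: P = Re(S) = 3.14 W.
Step 9 — Reactive power: Q = Im(S) = -0.008862 VAR.
Step 10 — Apparent power: |S| = 3.14 VA.
Step 11 — Power factor: PF = P/|S| = 1 (leading).

(a) P = 3.14 W  (b) Q = -0.008862 VAR  (c) S = 3.14 VA  (d) PF = 1 (leading)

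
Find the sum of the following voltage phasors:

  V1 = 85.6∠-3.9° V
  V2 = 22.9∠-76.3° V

Step 1 — Convert each phasor to rectangular form:
  V1 = 85.6·(cos(-3.9°) + j·sin(-3.9°)) = 85.4 - j5.822 V
  V2 = 22.9·(cos(-76.3°) + j·sin(-76.3°)) = 5.424 - j22.25 V
Step 2 — Sum components: V_total = 90.83 - j28.07 V.
Step 3 — Convert to polar: |V_total| = 95.06 V, ∠V_total = -17.2°.

V_total = 95.06∠-17.2° V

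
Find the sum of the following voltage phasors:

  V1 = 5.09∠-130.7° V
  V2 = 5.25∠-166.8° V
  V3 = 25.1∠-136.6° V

Step 1 — Convert each phasor to rectangular form:
  V1 = 5.09·(cos(-130.7°) + j·sin(-130.7°)) = -3.319 - j3.859 V
  V2 = 5.25·(cos(-166.8°) + j·sin(-166.8°)) = -5.111 - j1.199 V
  V3 = 25.1·(cos(-136.6°) + j·sin(-136.6°)) = -18.24 - j17.25 V
Step 2 — Sum components: V_total = -26.67 - j22.3 V.
Step 3 — Convert to polar: |V_total| = 34.77 V, ∠V_total = -140.1°.

V_total = 34.77∠-140.1° V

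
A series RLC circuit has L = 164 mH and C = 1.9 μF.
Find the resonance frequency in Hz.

Step 1 — Resonance condition Im(Z)=0 gives ω₀ = 1/√(LC).
Step 2 — ω₀ = 1/√(0.164·1.9e-06) = 1791 rad/s.
Step 3 — f₀ = ω₀/(2π) = 285.1 Hz.

f₀ = 285.1 Hz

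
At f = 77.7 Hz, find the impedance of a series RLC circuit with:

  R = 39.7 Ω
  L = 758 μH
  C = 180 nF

Step 1 — Angular frequency: ω = 2π·f = 2π·77.7 = 488.2 rad/s.
Step 2 — Component impedances:
  R: Z = R = 39.7 Ω
  L: Z = jωL = j·488.2·0.000758 = 0 + j0.3701 Ω
  C: Z = 1/(jωC) = -j/(ω·C) = 0 - j1.138e+04 Ω
Step 3 — Series combination: Z_total = R + L + C = 39.7 - j1.138e+04 Ω = 1.138e+04∠-89.8° Ω.

Z = 39.7 - j1.138e+04 Ω = 1.138e+04∠-89.8° Ω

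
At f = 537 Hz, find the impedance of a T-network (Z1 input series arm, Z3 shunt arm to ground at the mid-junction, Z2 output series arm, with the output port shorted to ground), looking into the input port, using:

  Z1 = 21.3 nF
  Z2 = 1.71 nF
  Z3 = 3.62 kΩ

Step 1 — Angular frequency: ω = 2π·f = 2π·537 = 3374 rad/s.
Step 2 — Component impedances:
  Z1: Z = 1/(jωC) = -j/(ω·C) = 0 - j1.391e+04 Ω
  Z2: Z = 1/(jωC) = -j/(ω·C) = 0 - j1.733e+05 Ω
  Z3: Z = R = 3620 Ω
Step 3 — With the output port shorted to ground, the output series arm Z2 runs from the junction to ground; the shunt arm Z3 also runs from the junction to ground. They appear in parallel: Z3 || Z2 = 3618 - j75.57 Ω.
Step 4 — Series with input arm Z1: Z_in = Z1 + (Z3 || Z2) = 3618 - j1.399e+04 Ω = 1.445e+04∠-75.5° Ω.

Z = 3618 - j1.399e+04 Ω = 1.445e+04∠-75.5° Ω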